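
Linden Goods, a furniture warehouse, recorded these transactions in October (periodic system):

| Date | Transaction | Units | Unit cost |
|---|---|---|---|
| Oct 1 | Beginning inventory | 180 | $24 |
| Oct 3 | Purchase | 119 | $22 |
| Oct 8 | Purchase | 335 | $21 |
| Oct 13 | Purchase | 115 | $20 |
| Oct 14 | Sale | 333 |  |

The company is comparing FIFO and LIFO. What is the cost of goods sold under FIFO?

FIFO COGS: 180 @ $24 + 119 @ $22 + 34 @ $21 = $7,652
LIFO COGS: 115 @ $20 + 218 @ $21 = $6,878

COGS = $7,652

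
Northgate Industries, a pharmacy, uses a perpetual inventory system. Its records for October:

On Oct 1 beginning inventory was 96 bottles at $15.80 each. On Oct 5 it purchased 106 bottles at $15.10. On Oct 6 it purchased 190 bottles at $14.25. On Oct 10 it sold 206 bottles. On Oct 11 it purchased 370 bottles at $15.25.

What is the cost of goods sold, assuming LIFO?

COGS = $2,949.10

Oct 10, 206 sold [LIFO — newest first]: 190 @ $14.25 + 16 @ $15.10 = $2,949.10
Ending inventory: 96 @ $15.80 + 90 @ $15.10 + 370 @ $15.25 = $8,518.30
Check: goods available $11,467.40 = COGS $2,949.10 + ending $8,518.30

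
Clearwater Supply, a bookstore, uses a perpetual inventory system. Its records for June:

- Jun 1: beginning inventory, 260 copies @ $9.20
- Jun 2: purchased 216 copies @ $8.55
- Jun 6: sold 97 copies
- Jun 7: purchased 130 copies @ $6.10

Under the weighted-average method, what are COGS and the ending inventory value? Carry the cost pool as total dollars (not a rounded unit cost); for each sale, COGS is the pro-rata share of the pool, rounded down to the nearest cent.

After Jun 1: 260 on hand, pool $2,392.00 (≈ $9.2000 each)
After Jun 2: 476 on hand, pool $4,238.80 (≈ $8.9050 each)
Jun 6, sell 97: 97/476 × $4,238.80 → $863.78
After Jun 7: 509 on hand, pool $4,168.02 (≈ $8.1886 each)
Ending inventory (cost pool remaining) = $4,168.02
Check: goods available $5,031.80 = COGS $863.78 + ending $4,168.02

COGS = $863.78; ending inventory = $4,168.02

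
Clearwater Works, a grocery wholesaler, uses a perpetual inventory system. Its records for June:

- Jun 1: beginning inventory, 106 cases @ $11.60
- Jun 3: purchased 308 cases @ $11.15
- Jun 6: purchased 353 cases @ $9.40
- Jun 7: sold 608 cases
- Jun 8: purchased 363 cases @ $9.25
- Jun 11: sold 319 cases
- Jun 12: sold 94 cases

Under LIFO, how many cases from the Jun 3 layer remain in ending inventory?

Jun 7, 608 sold [LIFO — newest first]: 353 @ $9.40 + 255 @ $11.15 = $6,161.45
Jun 11, 319 sold [LIFO — newest first]: 319 @ $9.25 = $2,950.75
Jun 12, 94 sold [LIFO — newest first]: 44 @ $9.25 + 50 @ $11.15 = $964.50
Total COGS = $6,161.45 + $2,950.75 + $964.50 = $10,076.70
Ending inventory: 106 @ $11.60 + 3 @ $11.15 = $1,263.05

3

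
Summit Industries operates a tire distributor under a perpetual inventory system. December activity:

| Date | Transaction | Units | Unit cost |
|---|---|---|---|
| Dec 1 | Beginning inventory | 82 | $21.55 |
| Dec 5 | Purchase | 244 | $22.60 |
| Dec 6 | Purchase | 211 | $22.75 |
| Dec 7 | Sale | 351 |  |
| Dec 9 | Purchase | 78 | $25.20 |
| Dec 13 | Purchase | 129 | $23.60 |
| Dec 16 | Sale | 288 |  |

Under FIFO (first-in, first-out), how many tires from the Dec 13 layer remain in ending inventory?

105

Dec 7, 351 sold [FIFO — oldest first]: 82 @ $21.55 + 244 @ $22.60 + 25 @ $22.75 = $7,850.25
Dec 16, 288 sold [FIFO — oldest first]: 186 @ $22.75 + 78 @ $25.20 + 24 @ $23.60 = $6,763.50
Total COGS = $7,850.25 + $6,763.50 = $14,613.75
Ending inventory: 105 @ $23.60 = $2,478.00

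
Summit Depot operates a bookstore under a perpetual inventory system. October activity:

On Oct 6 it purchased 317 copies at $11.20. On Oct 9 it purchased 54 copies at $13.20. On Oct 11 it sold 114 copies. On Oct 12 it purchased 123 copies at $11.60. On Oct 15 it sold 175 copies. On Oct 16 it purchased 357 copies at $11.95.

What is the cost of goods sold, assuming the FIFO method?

Oct 11, 114 sold [FIFO — oldest first]: 114 @ $11.20 = $1,276.80
Oct 15, 175 sold [FIFO — oldest first]: 175 @ $11.20 = $1,960.00
Total COGS = $1,276.80 + $1,960.00 = $3,236.80
Ending inventory: 28 @ $11.20 + 54 @ $13.20 + 123 @ $11.60 + 357 @ $11.95 = $6,719.35

COGS = $3,236.80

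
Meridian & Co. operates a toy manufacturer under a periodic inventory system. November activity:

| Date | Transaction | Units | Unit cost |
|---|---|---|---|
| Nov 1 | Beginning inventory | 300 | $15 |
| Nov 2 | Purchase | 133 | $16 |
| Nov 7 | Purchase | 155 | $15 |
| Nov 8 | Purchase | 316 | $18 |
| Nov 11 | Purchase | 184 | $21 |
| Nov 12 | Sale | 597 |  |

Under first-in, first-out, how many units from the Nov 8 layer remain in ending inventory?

307

Nov 12, 597 sold [FIFO — oldest first]: 300 @ $15 + 133 @ $16 + 155 @ $15 + 9 @ $18 = $9,115
Ending inventory: 307 @ $18 + 184 @ $21 = $9,390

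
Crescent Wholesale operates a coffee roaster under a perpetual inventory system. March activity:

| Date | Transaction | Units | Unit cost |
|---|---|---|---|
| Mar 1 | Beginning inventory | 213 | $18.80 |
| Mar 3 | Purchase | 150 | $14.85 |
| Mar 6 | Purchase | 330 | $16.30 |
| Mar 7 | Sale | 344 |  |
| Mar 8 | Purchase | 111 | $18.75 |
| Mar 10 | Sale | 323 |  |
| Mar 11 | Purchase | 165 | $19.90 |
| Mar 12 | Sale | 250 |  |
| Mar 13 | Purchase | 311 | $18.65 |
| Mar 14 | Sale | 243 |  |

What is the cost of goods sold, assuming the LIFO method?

COGS = $20,530.00

Mar 7, 344 sold [LIFO — newest first]: 330 @ $16.30 + 14 @ $14.85 = $5,586.90
Mar 10, 323 sold [LIFO — newest first]: 111 @ $18.75 + 136 @ $14.85 + 76 @ $18.80 = $5,529.65
Mar 12, 250 sold [LIFO — newest first]: 165 @ $19.90 + 85 @ $18.80 = $4,881.50
Mar 14, 243 sold [LIFO — newest first]: 243 @ $18.65 = $4,531.95
Total COGS = $5,586.90 + $5,529.65 + $4,881.50 + $4,531.95 = $20,530.00
Ending inventory: 52 @ $18.80 + 68 @ $18.65 = $2,245.80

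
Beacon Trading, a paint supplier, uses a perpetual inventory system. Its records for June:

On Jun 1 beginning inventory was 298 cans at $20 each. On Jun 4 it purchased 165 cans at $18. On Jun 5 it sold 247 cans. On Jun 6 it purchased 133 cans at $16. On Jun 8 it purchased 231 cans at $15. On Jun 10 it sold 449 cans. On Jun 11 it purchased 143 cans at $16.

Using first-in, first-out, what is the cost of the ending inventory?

Jun 5, 247 sold [FIFO — oldest first]: 247 @ $20 = $4,940
Jun 10, 449 sold [FIFO — oldest first]: 51 @ $20 + 165 @ $18 + 133 @ $16 + 100 @ $15 = $7,618
Total COGS = $4,940 + $7,618 = $12,558
Ending inventory: 131 @ $15 + 143 @ $16 = $4,253

Ending inventory = $4,253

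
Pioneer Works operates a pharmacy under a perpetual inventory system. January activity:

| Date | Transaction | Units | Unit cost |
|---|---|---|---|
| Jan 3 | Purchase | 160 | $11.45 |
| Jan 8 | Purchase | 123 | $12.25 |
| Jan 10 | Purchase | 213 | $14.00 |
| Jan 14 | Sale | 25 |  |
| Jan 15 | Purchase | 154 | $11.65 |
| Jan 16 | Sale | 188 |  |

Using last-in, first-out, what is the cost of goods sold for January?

Jan 14, 25 sold [LIFO — newest first]: 25 @ $14.00 = $350.00
Jan 16, 188 sold [LIFO — newest first]: 154 @ $11.65 + 34 @ $14.00 = $2,270.10
Total COGS = $350.00 + $2,270.10 = $2,620.10
Ending inventory: 160 @ $11.45 + 123 @ $12.25 + 154 @ $14.00 = $5,494.75
Check: goods available $8,114.85 = COGS $2,620.10 + ending $5,494.75

COGS = $2,620.10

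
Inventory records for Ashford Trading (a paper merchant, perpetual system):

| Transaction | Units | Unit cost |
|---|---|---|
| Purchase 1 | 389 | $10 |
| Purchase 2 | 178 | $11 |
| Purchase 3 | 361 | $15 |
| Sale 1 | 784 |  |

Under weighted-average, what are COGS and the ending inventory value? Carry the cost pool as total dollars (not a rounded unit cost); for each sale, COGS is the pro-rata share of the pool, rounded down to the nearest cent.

After Purchase 1: 389 on hand, pool $3,890.00 (≈ $10.0000 each)
After Purchase 2: 567 on hand, pool $5,848.00 (≈ $10.3139 each)
After Purchase 3: 928 on hand, pool $11,263.00 (≈ $12.1369 each)
Sale 1, sell 784: 784/928 × $11,263.00 → $9,515.29
Ending inventory (cost pool remaining) = $1,747.71
Check: goods available $11,263.00 = COGS $9,515.29 + ending $1,747.71

COGS = $9,515.29; ending inventory = $1,747.71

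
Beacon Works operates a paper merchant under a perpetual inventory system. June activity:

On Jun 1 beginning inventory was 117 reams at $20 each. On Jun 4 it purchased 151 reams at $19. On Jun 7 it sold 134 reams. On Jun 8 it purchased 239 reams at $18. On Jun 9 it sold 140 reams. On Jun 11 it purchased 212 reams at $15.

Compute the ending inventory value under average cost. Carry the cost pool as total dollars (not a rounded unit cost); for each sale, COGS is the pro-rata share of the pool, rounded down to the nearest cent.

After Jun 1: 117 on hand, pool $2,340.00 (≈ $20.0000 each)
After Jun 4: 268 on hand, pool $5,209.00 (≈ $19.4366 each)
Jun 7, sell 134: 134/268 × $5,209.00 → $2,604.50
After Jun 8: 373 on hand, pool $6,906.50 (≈ $18.5161 each)
Jun 9, sell 140: 140/373 × $6,906.50 → $2,592.25
After Jun 11: 445 on hand, pool $7,494.25 (≈ $16.8410 each)
Total COGS = $2,604.50 + $2,592.25 = $5,196.75
Ending inventory (cost pool remaining) = $7,494.25

Ending inventory = $7,494.25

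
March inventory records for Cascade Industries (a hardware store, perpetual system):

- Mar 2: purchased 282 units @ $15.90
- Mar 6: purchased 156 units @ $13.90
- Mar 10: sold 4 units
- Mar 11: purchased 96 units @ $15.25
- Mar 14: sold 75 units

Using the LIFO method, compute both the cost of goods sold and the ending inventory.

COGS = $1,199.35; ending inventory = $6,916.85

Mar 10, 4 sold [LIFO — newest first]: 4 @ $13.90 = $55.60
Mar 14, 75 sold [LIFO — newest first]: 75 @ $15.25 = $1,143.75
Total COGS = $55.60 + $1,143.75 = $1,199.35
Ending inventory: 282 @ $15.90 + 152 @ $13.90 + 21 @ $15.25 = $6,916.85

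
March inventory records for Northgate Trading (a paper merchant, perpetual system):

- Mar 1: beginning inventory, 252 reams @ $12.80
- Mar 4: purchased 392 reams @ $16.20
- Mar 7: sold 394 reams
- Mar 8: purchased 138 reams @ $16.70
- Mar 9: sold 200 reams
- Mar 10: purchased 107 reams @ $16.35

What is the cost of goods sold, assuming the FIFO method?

COGS = $8,766.00

Mar 7, 394 sold [FIFO — oldest first]: 252 @ $12.80 + 142 @ $16.20 = $5,526.00
Mar 9, 200 sold [FIFO — oldest first]: 200 @ $16.20 = $3,240.00
Total COGS = $5,526.00 + $3,240.00 = $8,766.00
Ending inventory: 50 @ $16.20 + 138 @ $16.70 + 107 @ $16.35 = $4,864.05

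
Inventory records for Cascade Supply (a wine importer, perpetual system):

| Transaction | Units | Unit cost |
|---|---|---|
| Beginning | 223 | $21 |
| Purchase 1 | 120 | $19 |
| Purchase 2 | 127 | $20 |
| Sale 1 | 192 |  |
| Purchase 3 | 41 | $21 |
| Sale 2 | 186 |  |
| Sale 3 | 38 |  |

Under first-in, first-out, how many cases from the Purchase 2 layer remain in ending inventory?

Sale 1 (192) [FIFO — oldest first]: 192 @ $21 = $4,032
Sale 2 (186) [FIFO — oldest first]: 31 @ $21 + 120 @ $19 + 35 @ $20 = $3,631
Sale 3 (38) [FIFO — oldest first]: 38 @ $20 = $760
Total COGS = $4,032 + $3,631 + $760 = $8,423
Ending inventory: 54 @ $20 + 41 @ $21 = $1,941
Check: goods available $10,364 = COGS $8,423 + ending $1,941

54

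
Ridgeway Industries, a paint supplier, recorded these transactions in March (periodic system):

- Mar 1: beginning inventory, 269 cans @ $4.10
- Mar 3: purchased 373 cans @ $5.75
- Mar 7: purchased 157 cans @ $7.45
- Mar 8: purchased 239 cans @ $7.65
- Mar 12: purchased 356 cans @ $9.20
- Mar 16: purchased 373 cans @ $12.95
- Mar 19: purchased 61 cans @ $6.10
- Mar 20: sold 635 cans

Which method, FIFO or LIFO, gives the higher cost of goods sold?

FIFO COGS: 269 @ $4.10 + 366 @ $5.75 = $3,207.40
LIFO COGS: 61 @ $6.10 + 373 @ $12.95 + 201 @ $9.20 = $7,051.65

LIFO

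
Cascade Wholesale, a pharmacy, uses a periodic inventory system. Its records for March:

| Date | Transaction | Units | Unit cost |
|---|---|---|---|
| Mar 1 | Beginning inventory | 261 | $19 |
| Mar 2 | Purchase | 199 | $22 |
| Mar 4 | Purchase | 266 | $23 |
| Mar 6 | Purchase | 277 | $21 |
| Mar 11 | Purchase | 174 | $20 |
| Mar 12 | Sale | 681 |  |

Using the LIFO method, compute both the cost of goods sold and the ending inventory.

COGS = $14,587; ending inventory = $10,165

Mar 12, 681 sold [LIFO — newest first]: 174 @ $20 + 277 @ $21 + 230 @ $23 = $14,587
Ending inventory: 261 @ $19 + 199 @ $22 + 36 @ $23 = $10,165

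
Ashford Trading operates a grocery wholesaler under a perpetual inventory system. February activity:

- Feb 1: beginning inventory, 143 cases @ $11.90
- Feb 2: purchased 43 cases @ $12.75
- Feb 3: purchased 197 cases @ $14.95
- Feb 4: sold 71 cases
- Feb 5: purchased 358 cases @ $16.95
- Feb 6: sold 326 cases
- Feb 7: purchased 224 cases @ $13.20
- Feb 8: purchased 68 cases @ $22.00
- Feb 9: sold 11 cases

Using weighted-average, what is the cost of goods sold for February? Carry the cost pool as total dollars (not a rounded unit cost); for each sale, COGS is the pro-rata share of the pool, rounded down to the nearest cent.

COGS = $6,143.24

After Feb 1: 143 on hand, pool $1,701.70 (≈ $11.9000 each)
After Feb 2: 186 on hand, pool $2,249.95 (≈ $12.0965 each)
After Feb 3: 383 on hand, pool $5,195.10 (≈ $13.5642 each)
Feb 4, sell 71: 71/383 × $5,195.10 → $963.06
After Feb 5: 670 on hand, pool $10,300.14 (≈ $15.3733 each)
Feb 6, sell 326: 326/670 × $10,300.14 → $5,011.70
After Feb 7: 568 on hand, pool $8,245.24 (≈ $14.5163 each)
After Feb 8: 636 on hand, pool $9,741.24 (≈ $15.3164 each)
Feb 9, sell 11: 11/636 × $9,741.24 → $168.48
Total COGS = $963.06 + $5,011.70 + $168.48 = $6,143.24
Ending inventory (cost pool remaining) = $9,572.76
Check: goods available $15,716.00 = COGS $6,143.24 + ending $9,572.76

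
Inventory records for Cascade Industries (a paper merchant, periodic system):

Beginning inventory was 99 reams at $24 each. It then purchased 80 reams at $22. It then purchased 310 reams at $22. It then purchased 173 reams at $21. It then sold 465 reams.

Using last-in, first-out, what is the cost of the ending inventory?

Sale 1 (465) [LIFO — newest first]: 173 @ $21 + 292 @ $22 = $10,057
Ending inventory: 99 @ $24 + 80 @ $22 + 18 @ $22 = $4,532
Check: goods available $14,589 = COGS $10,057 + ending $4,532

Ending inventory = $4,532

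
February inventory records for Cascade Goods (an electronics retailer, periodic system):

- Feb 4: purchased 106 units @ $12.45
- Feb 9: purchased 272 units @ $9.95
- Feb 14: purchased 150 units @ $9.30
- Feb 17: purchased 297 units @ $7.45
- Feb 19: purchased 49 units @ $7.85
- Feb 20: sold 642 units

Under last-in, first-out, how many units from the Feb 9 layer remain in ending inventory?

Feb 20, 642 sold [LIFO — newest first]: 49 @ $7.85 + 297 @ $7.45 + 150 @ $9.30 + 146 @ $9.95 = $5,445.00
Ending inventory: 106 @ $12.45 + 126 @ $9.95 = $2,573.40
Check: goods available $8,018.40 = COGS $5,445.00 + ending $2,573.40

126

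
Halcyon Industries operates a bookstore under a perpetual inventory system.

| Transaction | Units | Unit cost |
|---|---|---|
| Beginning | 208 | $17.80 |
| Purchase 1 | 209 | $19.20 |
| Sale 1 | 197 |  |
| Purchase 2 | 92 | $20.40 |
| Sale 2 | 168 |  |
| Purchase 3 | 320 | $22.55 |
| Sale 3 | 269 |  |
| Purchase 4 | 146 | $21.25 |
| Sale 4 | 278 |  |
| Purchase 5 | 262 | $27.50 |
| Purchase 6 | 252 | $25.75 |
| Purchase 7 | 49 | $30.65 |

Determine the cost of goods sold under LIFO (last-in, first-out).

COGS = $18,789.10

Sale 1 (197) [LIFO — newest first]: 197 @ $19.20 = $3,782.40
Sale 2 (168) [LIFO — newest first]: 92 @ $20.40 + 12 @ $19.20 + 64 @ $17.80 = $3,246.40
Sale 3 (269) [LIFO — newest first]: 269 @ $22.55 = $6,065.95
Sale 4 (278) [LIFO — newest first]: 146 @ $21.25 + 51 @ $22.55 + 81 @ $17.80 = $5,694.35
Total COGS = $3,782.40 + $3,246.40 + $6,065.95 + $5,694.35 = $18,789.10
Ending inventory: 63 @ $17.80 + 262 @ $27.50 + 252 @ $25.75 + 49 @ $30.65 = $16,317.25
Check: goods available $35,106.35 = COGS $18,789.10 + ending $16,317.25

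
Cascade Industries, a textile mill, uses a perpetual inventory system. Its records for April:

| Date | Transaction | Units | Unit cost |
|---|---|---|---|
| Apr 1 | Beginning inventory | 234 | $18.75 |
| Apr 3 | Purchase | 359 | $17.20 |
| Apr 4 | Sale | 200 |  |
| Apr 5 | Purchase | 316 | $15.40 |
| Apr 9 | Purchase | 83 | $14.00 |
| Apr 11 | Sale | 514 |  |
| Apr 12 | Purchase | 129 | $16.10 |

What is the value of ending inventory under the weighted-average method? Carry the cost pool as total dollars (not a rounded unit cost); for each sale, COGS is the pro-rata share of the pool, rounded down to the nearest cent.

After Apr 1: 234 on hand, pool $4,387.50 (≈ $18.7500 each)
After Apr 3: 593 on hand, pool $10,562.30 (≈ $17.8116 each)
Apr 4, sell 200: 200/593 × $10,562.30 → $3,562.32
After Apr 5: 709 on hand, pool $11,866.38 (≈ $16.7368 each)
After Apr 9: 792 on hand, pool $13,028.38 (≈ $16.4500 each)
Apr 11, sell 514: 514/792 × $13,028.38 → $8,455.28
After Apr 12: 407 on hand, pool $6,650.00 (≈ $16.3391 each)
Total COGS = $3,562.32 + $8,455.28 = $12,017.60
Ending inventory (cost pool remaining) = $6,650.00

Ending inventory = $6,650.00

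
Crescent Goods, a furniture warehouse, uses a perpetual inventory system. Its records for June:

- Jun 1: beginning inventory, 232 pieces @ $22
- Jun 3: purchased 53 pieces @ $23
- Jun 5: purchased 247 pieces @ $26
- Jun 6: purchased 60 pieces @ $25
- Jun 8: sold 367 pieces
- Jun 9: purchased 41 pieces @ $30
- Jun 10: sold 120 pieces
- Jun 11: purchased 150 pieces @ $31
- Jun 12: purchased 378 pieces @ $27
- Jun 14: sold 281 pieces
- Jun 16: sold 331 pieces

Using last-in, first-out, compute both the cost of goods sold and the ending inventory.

Jun 8, 367 sold [LIFO — newest first]: 60 @ $25 + 247 @ $26 + 53 @ $23 + 7 @ $22 = $9,295
Jun 10, 120 sold [LIFO — newest first]: 41 @ $30 + 79 @ $22 = $2,968
Jun 14, 281 sold [LIFO — newest first]: 281 @ $27 = $7,587
Jun 16, 331 sold [LIFO — newest first]: 97 @ $27 + 150 @ $31 + 84 @ $22 = $9,117
Total COGS = $9,295 + $2,968 + $7,587 + $9,117 = $28,967
Ending inventory: 62 @ $22 = $1,364
Check: goods available $30,331 = COGS $28,967 + ending $1,364

COGS = $28,967; ending inventory = $1,364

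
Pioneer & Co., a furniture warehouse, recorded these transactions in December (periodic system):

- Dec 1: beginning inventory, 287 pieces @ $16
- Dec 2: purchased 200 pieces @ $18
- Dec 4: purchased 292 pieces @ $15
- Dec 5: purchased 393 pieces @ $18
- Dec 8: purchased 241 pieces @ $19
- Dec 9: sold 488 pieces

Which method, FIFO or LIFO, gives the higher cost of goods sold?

LIFO

FIFO COGS: 287 @ $16 + 200 @ $18 + 1 @ $15 = $8,207
LIFO COGS: 241 @ $19 + 247 @ $18 = $9,025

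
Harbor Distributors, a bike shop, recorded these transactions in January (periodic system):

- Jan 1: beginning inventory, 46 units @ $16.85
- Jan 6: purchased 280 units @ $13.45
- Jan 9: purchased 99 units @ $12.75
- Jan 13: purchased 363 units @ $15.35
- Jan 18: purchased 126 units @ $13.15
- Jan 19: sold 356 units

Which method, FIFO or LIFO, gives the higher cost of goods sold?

FIFO COGS: 46 @ $16.85 + 280 @ $13.45 + 30 @ $12.75 = $4,923.60
LIFO COGS: 126 @ $13.15 + 230 @ $15.35 = $5,187.40

LIFO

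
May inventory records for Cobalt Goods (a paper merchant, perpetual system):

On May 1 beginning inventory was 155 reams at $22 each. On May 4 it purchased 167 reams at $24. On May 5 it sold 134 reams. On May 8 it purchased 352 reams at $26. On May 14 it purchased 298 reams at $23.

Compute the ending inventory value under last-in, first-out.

May 5, 134 sold [LIFO — newest first]: 134 @ $24 = $3,216
Ending inventory: 155 @ $22 + 33 @ $24 + 352 @ $26 + 298 @ $23 = $20,208
Check: goods available $23,424 = COGS $3,216 + ending $20,208

Ending inventory = $20,208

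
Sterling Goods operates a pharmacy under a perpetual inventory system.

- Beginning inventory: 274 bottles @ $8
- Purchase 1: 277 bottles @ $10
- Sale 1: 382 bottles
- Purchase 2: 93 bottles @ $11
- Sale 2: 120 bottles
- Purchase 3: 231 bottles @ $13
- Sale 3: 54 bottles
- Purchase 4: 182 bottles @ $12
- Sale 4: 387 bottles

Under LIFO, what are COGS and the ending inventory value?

Sale 1 (382) [LIFO — newest first]: 277 @ $10 + 105 @ $8 = $3,610
Sale 2 (120) [LIFO — newest first]: 93 @ $11 + 27 @ $8 = $1,239
Sale 3 (54) [LIFO — newest first]: 54 @ $13 = $702
Sale 4 (387) [LIFO — newest first]: 182 @ $12 + 177 @ $13 + 28 @ $8 = $4,709
Total COGS = $3,610 + $1,239 + $702 + $4,709 = $10,260
Ending inventory: 114 @ $8 = $912
Check: goods available $11,172 = COGS $10,260 + ending $912

COGS = $10,260; ending inventory = $912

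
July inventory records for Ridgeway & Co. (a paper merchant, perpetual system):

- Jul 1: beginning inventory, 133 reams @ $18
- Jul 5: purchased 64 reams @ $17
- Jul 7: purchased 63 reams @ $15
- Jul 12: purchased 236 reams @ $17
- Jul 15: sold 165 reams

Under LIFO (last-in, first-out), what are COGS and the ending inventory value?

Jul 15, 165 sold [LIFO — newest first]: 165 @ $17 = $2,805
Ending inventory: 133 @ $18 + 64 @ $17 + 63 @ $15 + 71 @ $17 = $5,634
Check: goods available $8,439 = COGS $2,805 + ending $5,634

COGS = $2,805; ending inventory = $5,634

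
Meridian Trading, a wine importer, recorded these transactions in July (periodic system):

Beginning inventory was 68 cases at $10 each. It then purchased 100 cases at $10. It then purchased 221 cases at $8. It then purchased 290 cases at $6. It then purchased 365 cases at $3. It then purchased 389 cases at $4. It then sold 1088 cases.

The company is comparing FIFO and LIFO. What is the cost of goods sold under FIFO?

FIFO COGS: 68 @ $10 + 100 @ $10 + 221 @ $8 + 290 @ $6 + 365 @ $3 + 44 @ $4 = $6,459
LIFO COGS: 389 @ $4 + 365 @ $3 + 290 @ $6 + 44 @ $8 = $4,743

COGS = $6,459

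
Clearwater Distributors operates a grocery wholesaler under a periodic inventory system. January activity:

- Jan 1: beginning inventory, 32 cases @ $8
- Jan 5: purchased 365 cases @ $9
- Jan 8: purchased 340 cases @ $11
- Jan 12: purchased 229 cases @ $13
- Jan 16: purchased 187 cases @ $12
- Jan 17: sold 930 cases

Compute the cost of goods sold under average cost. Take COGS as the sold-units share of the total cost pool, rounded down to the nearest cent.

COGS = $10,084.00

Jan 17, sell 930: 930/1153 × $12,502.00 → $10,084.00
Ending inventory (cost pool remaining) = $2,418.00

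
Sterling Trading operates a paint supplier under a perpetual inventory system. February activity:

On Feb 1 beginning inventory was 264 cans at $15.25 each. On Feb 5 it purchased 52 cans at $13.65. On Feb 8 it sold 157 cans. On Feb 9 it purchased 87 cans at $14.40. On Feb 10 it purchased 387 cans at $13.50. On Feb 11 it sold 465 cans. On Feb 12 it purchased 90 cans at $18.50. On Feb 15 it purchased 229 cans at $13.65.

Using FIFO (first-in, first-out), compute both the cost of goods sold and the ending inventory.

COGS = $8,945.10; ending inventory = $7,058.85

Feb 8, 157 sold [FIFO — oldest first]: 157 @ $15.25 = $2,394.25
Feb 11, 465 sold [FIFO — oldest first]: 107 @ $15.25 + 52 @ $13.65 + 87 @ $14.40 + 219 @ $13.50 = $6,550.85
Total COGS = $2,394.25 + $6,550.85 = $8,945.10
Ending inventory: 168 @ $13.50 + 90 @ $18.50 + 229 @ $13.65 = $7,058.85
Check: goods available $16,003.95 = COGS $8,945.10 + ending $7,058.85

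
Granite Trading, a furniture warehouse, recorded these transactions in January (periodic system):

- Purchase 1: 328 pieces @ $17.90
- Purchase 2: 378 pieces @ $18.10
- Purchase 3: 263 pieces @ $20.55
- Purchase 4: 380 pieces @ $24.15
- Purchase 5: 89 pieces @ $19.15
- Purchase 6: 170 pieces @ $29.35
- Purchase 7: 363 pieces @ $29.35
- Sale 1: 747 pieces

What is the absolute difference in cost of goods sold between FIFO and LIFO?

$6,811.10

FIFO COGS: 328 @ $17.90 + 378 @ $18.10 + 41 @ $20.55 = $13,555.55
LIFO COGS: 363 @ $29.35 + 170 @ $29.35 + 89 @ $19.15 + 125 @ $24.15 = $20,366.65
Difference = |$13,555.55 − $20,366.65| = $6,811.10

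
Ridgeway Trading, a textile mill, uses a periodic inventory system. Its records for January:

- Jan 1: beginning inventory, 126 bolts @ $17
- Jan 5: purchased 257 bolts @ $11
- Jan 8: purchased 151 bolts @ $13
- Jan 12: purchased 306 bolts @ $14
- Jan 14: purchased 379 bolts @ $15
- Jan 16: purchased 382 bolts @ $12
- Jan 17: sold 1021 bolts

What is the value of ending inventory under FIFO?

Jan 17, 1021 sold [FIFO — oldest first]: 126 @ $17 + 257 @ $11 + 151 @ $13 + 306 @ $14 + 181 @ $15 = $13,931
Ending inventory: 198 @ $15 + 382 @ $12 = $7,554

Ending inventory = $7,554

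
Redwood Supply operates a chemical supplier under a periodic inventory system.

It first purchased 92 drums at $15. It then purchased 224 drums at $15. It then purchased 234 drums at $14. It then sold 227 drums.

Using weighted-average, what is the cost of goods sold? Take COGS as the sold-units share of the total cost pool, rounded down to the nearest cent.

Sale 1, sell 227: 227/550 × $8,016.00 → $3,308.42
Ending inventory (cost pool remaining) = $4,707.58
Check: goods available $8,016.00 = COGS $3,308.42 + ending $4,707.58

COGS = $3,308.42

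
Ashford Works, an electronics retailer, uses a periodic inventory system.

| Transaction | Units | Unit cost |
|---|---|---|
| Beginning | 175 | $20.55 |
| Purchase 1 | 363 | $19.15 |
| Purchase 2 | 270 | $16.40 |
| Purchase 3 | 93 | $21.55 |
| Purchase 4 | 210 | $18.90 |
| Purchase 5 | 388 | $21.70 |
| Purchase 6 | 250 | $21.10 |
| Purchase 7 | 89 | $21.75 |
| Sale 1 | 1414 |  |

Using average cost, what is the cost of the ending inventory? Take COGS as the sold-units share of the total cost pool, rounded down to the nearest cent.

Ending inventory = $8,438.30

Sale 1, sell 1414: 1414/1838 × $36,579.20 → $28,140.90
Ending inventory (cost pool remaining) = $8,438.30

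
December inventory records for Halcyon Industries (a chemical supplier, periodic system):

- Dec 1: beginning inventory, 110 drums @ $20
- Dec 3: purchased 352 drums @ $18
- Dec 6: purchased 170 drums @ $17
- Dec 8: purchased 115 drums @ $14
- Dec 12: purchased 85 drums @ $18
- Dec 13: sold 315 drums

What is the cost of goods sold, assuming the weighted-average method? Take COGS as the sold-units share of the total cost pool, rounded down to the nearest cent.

Dec 13, sell 315: 315/832 × $14,566.00 → $5,514.77
Ending inventory (cost pool remaining) = $9,051.23

COGS = $5,514.77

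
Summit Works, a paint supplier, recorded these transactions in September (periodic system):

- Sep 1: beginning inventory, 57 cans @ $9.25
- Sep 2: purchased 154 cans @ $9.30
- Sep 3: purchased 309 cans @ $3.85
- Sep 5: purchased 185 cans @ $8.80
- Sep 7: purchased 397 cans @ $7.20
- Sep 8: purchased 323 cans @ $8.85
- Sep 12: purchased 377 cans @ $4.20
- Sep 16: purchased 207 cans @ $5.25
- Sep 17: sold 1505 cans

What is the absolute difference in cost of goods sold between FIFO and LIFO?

$753.35

FIFO COGS: 57 @ $9.25 + 154 @ $9.30 + 309 @ $3.85 + 185 @ $8.80 + 397 @ $7.20 + 323 @ $8.85 + 80 @ $4.20 = $10,830.05
LIFO COGS: 207 @ $5.25 + 377 @ $4.20 + 323 @ $8.85 + 397 @ $7.20 + 185 @ $8.80 + 16 @ $3.85 = $10,076.70
Difference = |$10,830.05 − $10,076.70| = $753.35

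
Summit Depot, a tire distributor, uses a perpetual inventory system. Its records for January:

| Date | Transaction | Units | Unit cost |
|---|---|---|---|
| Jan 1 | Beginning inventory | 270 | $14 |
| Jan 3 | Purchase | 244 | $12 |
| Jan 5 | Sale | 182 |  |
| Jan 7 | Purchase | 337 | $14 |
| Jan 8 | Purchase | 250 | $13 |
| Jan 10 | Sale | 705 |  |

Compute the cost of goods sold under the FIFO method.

COGS = $11,894

Jan 5, 182 sold [FIFO — oldest first]: 182 @ $14 = $2,548
Jan 10, 705 sold [FIFO — oldest first]: 88 @ $14 + 244 @ $12 + 337 @ $14 + 36 @ $13 = $9,346
Total COGS = $2,548 + $9,346 = $11,894
Ending inventory: 214 @ $13 = $2,782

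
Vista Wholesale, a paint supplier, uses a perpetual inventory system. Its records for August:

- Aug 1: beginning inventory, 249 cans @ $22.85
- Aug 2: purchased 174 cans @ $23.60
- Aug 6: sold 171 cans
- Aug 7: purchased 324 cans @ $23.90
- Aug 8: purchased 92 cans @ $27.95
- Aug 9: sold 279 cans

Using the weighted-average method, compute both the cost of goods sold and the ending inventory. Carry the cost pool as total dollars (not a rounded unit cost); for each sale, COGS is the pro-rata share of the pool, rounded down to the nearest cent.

After Aug 1: 249 on hand, pool $5,689.65 (≈ $22.8500 each)
After Aug 2: 423 on hand, pool $9,796.05 (≈ $23.1585 each)
Aug 6, sell 171: 171/423 × $9,796.05 → $3,960.10
After Aug 7: 576 on hand, pool $13,579.55 (≈ $23.5756 each)
After Aug 8: 668 on hand, pool $16,150.95 (≈ $24.1781 each)
Aug 9, sell 279: 279/668 × $16,150.95 → $6,745.68
Total COGS = $3,960.10 + $6,745.68 = $10,705.78
Ending inventory (cost pool remaining) = $9,405.27

COGS = $10,705.78; ending inventory = $9,405.27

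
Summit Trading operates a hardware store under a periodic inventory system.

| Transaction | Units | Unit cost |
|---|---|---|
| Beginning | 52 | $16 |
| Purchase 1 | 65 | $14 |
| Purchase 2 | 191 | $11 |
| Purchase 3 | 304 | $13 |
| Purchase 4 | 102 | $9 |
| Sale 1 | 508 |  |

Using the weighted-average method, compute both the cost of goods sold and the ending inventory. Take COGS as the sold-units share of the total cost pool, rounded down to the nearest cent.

Sale 1, sell 508: 508/714 × $8,713.00 → $6,199.16
Ending inventory (cost pool remaining) = $2,513.84
Check: goods available $8,713.00 = COGS $6,199.16 + ending $2,513.84

COGS = $6,199.16; ending inventory = $2,513.84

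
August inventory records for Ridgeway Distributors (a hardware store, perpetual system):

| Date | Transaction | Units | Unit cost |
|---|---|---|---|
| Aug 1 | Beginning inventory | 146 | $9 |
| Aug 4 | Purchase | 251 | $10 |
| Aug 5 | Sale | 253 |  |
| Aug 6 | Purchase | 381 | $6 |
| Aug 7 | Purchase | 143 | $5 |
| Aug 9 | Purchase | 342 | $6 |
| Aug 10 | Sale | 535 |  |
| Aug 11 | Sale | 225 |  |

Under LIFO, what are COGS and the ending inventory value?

COGS = $6,945; ending inventory = $1,932

Aug 5, 253 sold [LIFO — newest first]: 251 @ $10 + 2 @ $9 = $2,528
Aug 10, 535 sold [LIFO — newest first]: 342 @ $6 + 143 @ $5 + 50 @ $6 = $3,067
Aug 11, 225 sold [LIFO — newest first]: 225 @ $6 = $1,350
Total COGS = $2,528 + $3,067 + $1,350 = $6,945
Ending inventory: 144 @ $9 + 106 @ $6 = $1,932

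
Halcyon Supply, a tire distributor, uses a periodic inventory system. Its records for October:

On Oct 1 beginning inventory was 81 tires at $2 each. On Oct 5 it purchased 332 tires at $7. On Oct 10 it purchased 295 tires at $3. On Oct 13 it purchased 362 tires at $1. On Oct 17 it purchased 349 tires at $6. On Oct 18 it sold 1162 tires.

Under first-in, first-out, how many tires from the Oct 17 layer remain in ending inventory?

257

Oct 18, 1162 sold [FIFO — oldest first]: 81 @ $2 + 332 @ $7 + 295 @ $3 + 362 @ $1 + 92 @ $6 = $4,285
Ending inventory: 257 @ $6 = $1,542
Check: goods available $5,827 = COGS $4,285 + ending $1,542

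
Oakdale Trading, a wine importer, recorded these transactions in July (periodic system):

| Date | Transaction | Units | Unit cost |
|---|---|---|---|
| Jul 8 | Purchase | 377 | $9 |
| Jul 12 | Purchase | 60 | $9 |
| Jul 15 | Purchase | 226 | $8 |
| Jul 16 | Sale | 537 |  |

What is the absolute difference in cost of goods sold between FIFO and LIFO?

$126

FIFO COGS: 377 @ $9 + 60 @ $9 + 100 @ $8 = $4,733
LIFO COGS: 226 @ $8 + 60 @ $9 + 251 @ $9 = $4,607
Difference = |$4,733 − $4,607| = $126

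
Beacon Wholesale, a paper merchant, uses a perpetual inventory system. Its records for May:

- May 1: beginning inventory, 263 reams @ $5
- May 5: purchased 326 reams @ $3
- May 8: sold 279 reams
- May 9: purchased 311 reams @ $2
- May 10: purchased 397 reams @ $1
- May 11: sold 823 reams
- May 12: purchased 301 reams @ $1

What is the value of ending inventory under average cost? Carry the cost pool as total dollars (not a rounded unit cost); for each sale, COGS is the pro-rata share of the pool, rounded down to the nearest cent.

After May 1: 263 on hand, pool $1,315.00 (≈ $5.0000 each)
After May 5: 589 on hand, pool $2,293.00 (≈ $3.8930 each)
May 8, sell 279: 279/589 × $2,293.00 → $1,086.15
After May 9: 621 on hand, pool $1,828.85 (≈ $2.9450 each)
After May 10: 1018 on hand, pool $2,225.85 (≈ $2.1865 each)
May 11, sell 823: 823/1018 × $2,225.85 → $1,799.48
After May 12: 496 on hand, pool $727.37 (≈ $1.4665 each)
Total COGS = $1,086.15 + $1,799.48 = $2,885.63
Ending inventory (cost pool remaining) = $727.37

Ending inventory = $727.37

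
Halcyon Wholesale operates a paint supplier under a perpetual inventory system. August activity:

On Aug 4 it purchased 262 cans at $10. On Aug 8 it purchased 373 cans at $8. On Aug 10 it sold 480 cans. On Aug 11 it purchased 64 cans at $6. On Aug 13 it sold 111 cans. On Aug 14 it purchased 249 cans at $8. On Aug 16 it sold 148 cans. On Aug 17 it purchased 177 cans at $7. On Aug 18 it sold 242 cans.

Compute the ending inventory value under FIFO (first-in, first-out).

Ending inventory = $1,008

Aug 10, 480 sold [FIFO — oldest first]: 262 @ $10 + 218 @ $8 = $4,364
Aug 13, 111 sold [FIFO — oldest first]: 111 @ $8 = $888
Aug 16, 148 sold [FIFO — oldest first]: 44 @ $8 + 64 @ $6 + 40 @ $8 = $1,056
Aug 18, 242 sold [FIFO — oldest first]: 209 @ $8 + 33 @ $7 = $1,903
Total COGS = $4,364 + $888 + $1,056 + $1,903 = $8,211
Ending inventory: 144 @ $7 = $1,008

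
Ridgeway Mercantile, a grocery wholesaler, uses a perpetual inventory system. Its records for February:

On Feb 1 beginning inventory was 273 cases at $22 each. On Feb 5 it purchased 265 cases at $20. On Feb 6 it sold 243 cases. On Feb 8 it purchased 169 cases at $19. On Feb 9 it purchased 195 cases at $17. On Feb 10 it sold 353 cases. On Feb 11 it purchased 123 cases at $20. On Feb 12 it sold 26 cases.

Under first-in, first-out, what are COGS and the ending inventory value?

COGS = $12,902; ending inventory = $7,390

Feb 6, 243 sold [FIFO — oldest first]: 243 @ $22 = $5,346
Feb 10, 353 sold [FIFO — oldest first]: 30 @ $22 + 265 @ $20 + 58 @ $19 = $7,062
Feb 12, 26 sold [FIFO — oldest first]: 26 @ $19 = $494
Total COGS = $5,346 + $7,062 + $494 = $12,902
Ending inventory: 85 @ $19 + 195 @ $17 + 123 @ $20 = $7,390
Check: goods available $20,292 = COGS $12,902 + ending $7,390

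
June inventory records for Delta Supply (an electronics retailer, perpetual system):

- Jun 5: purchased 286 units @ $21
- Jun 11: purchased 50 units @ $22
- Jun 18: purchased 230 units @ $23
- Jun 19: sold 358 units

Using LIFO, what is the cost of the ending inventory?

Jun 19, 358 sold [LIFO — newest first]: 230 @ $23 + 50 @ $22 + 78 @ $21 = $8,028
Ending inventory: 208 @ $21 = $4,368

Ending inventory = $4,368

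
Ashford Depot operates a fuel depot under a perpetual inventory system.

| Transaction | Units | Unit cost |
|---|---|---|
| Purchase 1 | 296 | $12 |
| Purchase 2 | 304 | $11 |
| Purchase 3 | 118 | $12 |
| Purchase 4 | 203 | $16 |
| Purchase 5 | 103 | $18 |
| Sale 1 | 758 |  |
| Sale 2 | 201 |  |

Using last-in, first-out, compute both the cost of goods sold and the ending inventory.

COGS = $12,634; ending inventory = $780

Sale 1 (758) [LIFO — newest first]: 103 @ $18 + 203 @ $16 + 118 @ $12 + 304 @ $11 + 30 @ $12 = $10,222
Sale 2 (201) [LIFO — newest first]: 201 @ $12 = $2,412
Total COGS = $10,222 + $2,412 = $12,634
Ending inventory: 65 @ $12 = $780
Check: goods available $13,414 = COGS $12,634 + ending $780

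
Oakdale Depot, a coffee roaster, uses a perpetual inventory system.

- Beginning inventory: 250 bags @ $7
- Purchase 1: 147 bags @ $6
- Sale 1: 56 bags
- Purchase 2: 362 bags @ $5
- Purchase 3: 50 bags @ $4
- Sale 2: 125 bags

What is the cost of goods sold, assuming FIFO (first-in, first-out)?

COGS = $1,267

Sale 1 (56) [FIFO — oldest first]: 56 @ $7 = $392
Sale 2 (125) [FIFO — oldest first]: 125 @ $7 = $875
Total COGS = $392 + $875 = $1,267
Ending inventory: 69 @ $7 + 147 @ $6 + 362 @ $5 + 50 @ $4 = $3,375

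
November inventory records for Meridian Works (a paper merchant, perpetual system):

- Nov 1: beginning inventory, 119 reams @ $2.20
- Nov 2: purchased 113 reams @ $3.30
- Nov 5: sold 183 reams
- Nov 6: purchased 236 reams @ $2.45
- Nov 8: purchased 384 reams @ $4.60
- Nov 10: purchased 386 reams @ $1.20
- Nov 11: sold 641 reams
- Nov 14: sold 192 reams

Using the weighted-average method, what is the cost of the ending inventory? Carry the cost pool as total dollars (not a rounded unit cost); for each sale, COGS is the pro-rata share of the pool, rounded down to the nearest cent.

Ending inventory = $619.05

After Nov 1: 119 on hand, pool $261.80 (≈ $2.2000 each)
After Nov 2: 232 on hand, pool $634.70 (≈ $2.7358 each)
Nov 5, sell 183: 183/232 × $634.70 → $500.64
After Nov 6: 285 on hand, pool $712.26 (≈ $2.4992 each)
After Nov 8: 669 on hand, pool $2,478.66 (≈ $3.7050 each)
After Nov 10: 1055 on hand, pool $2,941.86 (≈ $2.7885 each)
Nov 11, sell 641: 641/1055 × $2,941.86 → $1,787.42
Nov 14, sell 192: 192/414 × $1,154.44 → $535.39
Total COGS = $500.64 + $1,787.42 + $535.39 = $2,823.45
Ending inventory (cost pool remaining) = $619.05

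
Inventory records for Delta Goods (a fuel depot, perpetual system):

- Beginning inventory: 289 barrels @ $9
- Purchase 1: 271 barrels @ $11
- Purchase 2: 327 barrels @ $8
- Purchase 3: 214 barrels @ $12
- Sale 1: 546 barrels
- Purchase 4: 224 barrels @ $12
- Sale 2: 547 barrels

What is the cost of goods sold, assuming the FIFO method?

COGS = $10,670

Sale 1 (546) [FIFO — oldest first]: 289 @ $9 + 257 @ $11 = $5,428
Sale 2 (547) [FIFO — oldest first]: 14 @ $11 + 327 @ $8 + 206 @ $12 = $5,242
Total COGS = $5,428 + $5,242 = $10,670
Ending inventory: 8 @ $12 + 224 @ $12 = $2,784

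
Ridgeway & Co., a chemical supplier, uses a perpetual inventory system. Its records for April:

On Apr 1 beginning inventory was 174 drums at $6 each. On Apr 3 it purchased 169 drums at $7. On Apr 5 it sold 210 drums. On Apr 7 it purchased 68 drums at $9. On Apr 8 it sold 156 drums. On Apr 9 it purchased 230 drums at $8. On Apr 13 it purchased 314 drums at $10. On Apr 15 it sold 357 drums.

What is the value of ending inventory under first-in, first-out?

Apr 5, 210 sold [FIFO — oldest first]: 174 @ $6 + 36 @ $7 = $1,296
Apr 8, 156 sold [FIFO — oldest first]: 133 @ $7 + 23 @ $9 = $1,138
Apr 15, 357 sold [FIFO — oldest first]: 45 @ $9 + 230 @ $8 + 82 @ $10 = $3,065
Total COGS = $1,296 + $1,138 + $3,065 = $5,499
Ending inventory: 232 @ $10 = $2,320

Ending inventory = $2,320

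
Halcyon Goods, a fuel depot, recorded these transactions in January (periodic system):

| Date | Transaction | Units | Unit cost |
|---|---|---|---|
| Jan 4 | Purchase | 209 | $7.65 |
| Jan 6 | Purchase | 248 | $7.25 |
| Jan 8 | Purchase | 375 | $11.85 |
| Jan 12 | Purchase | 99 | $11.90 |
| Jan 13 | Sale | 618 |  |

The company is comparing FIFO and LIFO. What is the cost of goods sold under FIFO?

FIFO COGS: 209 @ $7.65 + 248 @ $7.25 + 161 @ $11.85 = $5,304.70
LIFO COGS: 99 @ $11.90 + 375 @ $11.85 + 144 @ $7.25 = $6,665.85

COGS = $5,304.70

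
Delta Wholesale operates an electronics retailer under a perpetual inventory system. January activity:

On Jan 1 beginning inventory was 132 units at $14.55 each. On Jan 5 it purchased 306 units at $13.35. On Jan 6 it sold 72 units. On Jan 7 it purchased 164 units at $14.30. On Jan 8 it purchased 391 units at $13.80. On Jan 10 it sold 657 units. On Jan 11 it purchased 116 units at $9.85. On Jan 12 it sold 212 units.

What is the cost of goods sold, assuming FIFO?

COGS = $13,029.10

Jan 6, 72 sold [FIFO — oldest first]: 72 @ $14.55 = $1,047.60
Jan 10, 657 sold [FIFO — oldest first]: 60 @ $14.55 + 306 @ $13.35 + 164 @ $14.30 + 127 @ $13.80 = $9,055.90
Jan 12, 212 sold [FIFO — oldest first]: 212 @ $13.80 = $2,925.60
Total COGS = $1,047.60 + $9,055.90 + $2,925.60 = $13,029.10
Ending inventory: 52 @ $13.80 + 116 @ $9.85 = $1,860.20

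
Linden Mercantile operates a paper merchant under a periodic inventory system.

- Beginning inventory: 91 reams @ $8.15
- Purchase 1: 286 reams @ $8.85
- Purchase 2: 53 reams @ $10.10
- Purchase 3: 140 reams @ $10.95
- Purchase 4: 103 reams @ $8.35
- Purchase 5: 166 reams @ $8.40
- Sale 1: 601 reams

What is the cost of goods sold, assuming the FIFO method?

Sale 1 (601) [FIFO — oldest first]: 91 @ $8.15 + 286 @ $8.85 + 53 @ $10.10 + 140 @ $10.95 + 31 @ $8.35 = $5,599.90
Ending inventory: 72 @ $8.35 + 166 @ $8.40 = $1,995.60
Check: goods available $7,595.50 = COGS $5,599.90 + ending $1,995.60

COGS = $5,599.90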